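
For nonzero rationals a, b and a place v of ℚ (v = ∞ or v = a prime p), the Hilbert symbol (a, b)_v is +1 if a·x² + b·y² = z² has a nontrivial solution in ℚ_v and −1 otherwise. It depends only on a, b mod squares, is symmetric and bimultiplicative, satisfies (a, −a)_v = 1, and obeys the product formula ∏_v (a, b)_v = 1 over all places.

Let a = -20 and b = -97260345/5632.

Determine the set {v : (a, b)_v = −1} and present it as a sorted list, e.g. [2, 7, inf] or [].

[2, 5, 11, inf]

(a, b) ≡ (-5, -3190) mod (ℚ^×)²; places V = {2, 3, 5, 7, 11, 13, 29, ∞}.
(a,b)_29: α=0, u≡9; β=1, v≡22 (mod 29); (9|29)=+1, (22|29)=+1; sign (−1)^0·+1^1·+1^0 = +1.
(a,b)_3: α=0, u≡1; β=4, v≡2 (mod 3); (1|3)=+1, (2|3)=-1; sign (−1)^0·+1^4·-1^0 = +1.
(a,b)_2: α=2, β=-9; u≡3, v≡5 (mod 8); ε(u)ε(v)=1·0, αω(v)=2·1, βω(u)=-9·1; sum ≡ 1  ⇒  -1.
(a,b)_13: α=0, u≡6; β=2, v≡6 (mod 13); (6|13)=-1, (6|13)=-1; sign (−1)^0·-1^2·-1^0 = +1.
(a,b)_5: α=1, u≡1; β=1, v≡3 (mod 5); (1|5)=+1, (3|5)=-1; sign (−1)^0·+1^1·-1^1 = -1.
(a,b)_7: α=0, u≡1; β=2, v≡2 (mod 7); (1|7)=+1, (2|7)=+1; sign (−1)^0·+1^2·+1^0 = +1.
(a,b)_11: α=0, u≡2; β=-1, v≡10 (mod 11); (2|11)=-1, (10|11)=-1; sign (−1)^0·-1^-1·-1^0 = -1.
(a,b)_∞: sgn(-5)=−, sgn(-3190)=−, so -1.
Ram(-5, -3190) = {2, 5, 11, ∞}; no ℚ_2-point on the conic.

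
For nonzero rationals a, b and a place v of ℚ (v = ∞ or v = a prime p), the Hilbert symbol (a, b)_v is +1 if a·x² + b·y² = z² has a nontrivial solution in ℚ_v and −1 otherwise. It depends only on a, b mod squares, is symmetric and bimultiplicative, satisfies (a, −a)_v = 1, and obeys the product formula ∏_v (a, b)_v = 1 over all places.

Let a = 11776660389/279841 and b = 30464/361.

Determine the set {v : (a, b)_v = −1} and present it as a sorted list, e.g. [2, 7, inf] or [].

(a, b) ≡ (10621, 119) mod (ℚ^×)²; places V = {2, 3, 7, 13, 17, 19, 23, 43, ∞}.
(a,b)_43: α=1, u≡26; β=0, v≡29 (mod 43); (26|43)=-1, (29|43)=-1; sign (−1)^0·-1^0·-1^1 = -1.
(a,b)_2: α=0, β=8; u≡5, v≡7 (mod 8); ε(u)ε(v)=0·1, αω(v)=0·0, βω(u)=8·1; sum ≡ 0  ⇒  +1.
(a,b)_∞: sgn(10621)=+, sgn(119)=+, so +1.
(a,b)_17: α=0, u≡16; β=1, v≡6 (mod 17); (16|17)=+1, (6|17)=-1; sign (−1)^0·+1^1·-1^0 = +1.
(a,b)_13: α=3, u≡7; β=0, v≡7 (mod 13); (7|13)=-1, (7|13)=-1; sign (−1)^0·-1^0·-1^3 = -1.
(a,b)_23: α=-4, u≡13; β=0, v≡18 (mod 23); (13|23)=+1, (18|23)=+1; sign (−1)^0·+1^0·+1^-4 = +1.
(a,b)_7: α=0, u≡2; β=1, v≡3 (mod 7); (2|7)=+1, (3|7)=-1; sign (−1)^0·+1^1·-1^0 = +1.
(a,b)_19: α=1, u≡2; β=-2, v≡7 (mod 19); (2|19)=-1, (7|19)=+1; sign (−1)^0·-1^-2·+1^1 = +1.
(a,b)_3: α=8, u≡1; β=0, v≡2 (mod 3); (1|3)=+1, (2|3)=-1; sign (−1)^0·+1^0·-1^8 = +1.
Ram(10621, 119) = {13, 43}; no ℚ_13-point on the conic.

[13, 43]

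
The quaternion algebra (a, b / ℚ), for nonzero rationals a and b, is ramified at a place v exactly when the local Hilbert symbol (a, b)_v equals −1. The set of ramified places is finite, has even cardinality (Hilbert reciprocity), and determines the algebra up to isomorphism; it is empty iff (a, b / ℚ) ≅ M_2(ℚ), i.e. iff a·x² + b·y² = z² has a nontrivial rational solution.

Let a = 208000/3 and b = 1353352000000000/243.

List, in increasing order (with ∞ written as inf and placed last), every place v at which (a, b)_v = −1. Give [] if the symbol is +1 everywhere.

[2, 3, 7, 13]

Mod squares: a ≡ 390, b ≡ 15015. Check v ∈ {∞, 2, 3, 5, 7, 11, 13}.
v=13: a=13^1·(≡12), b=13^3·(≡11) mod 13; (12|13)=+1, (11|13)=-1; (−1)^{1·3·6}·(+1)^3·(-1)^1 = -1.
v=7: a=7^0·(≡3), b=7^1·(≡5) mod 7; (3|7)=-1, (5|7)=-1; (−1)^{0·1·3}·(-1)^1·(-1)^0 = -1.
v=∞: 390 > 0 and 15015 > 0  ⇒  (a,b)_∞ = +1.
v=3: a=3^-1·(≡1), b=3^-5·(≡1) mod 3; (1|3)=+1, (1|3)=+1; (−1)^{-1·-5·1}·(+1)^-5·(+1)^-1 = -1.
v=2: v_2(a)=7, v_2(b)=12; units ≡ 3, 7 (mod 8); ε·ε+αω+βω = 1·1+7·0+12·1 ≡ 1  ⇒  (a,b)_2 = -1.
v=5: a=5^3·(≡3), b=5^9·(≡3) mod 5; (3|5)=-1, (3|5)=-1; (−1)^{3·9·2}·(-1)^9·(-1)^3 = +1.
v=11: a=11^0·(≡4), b=11^1·(≡3) mod 11; (4|11)=+1, (3|11)=+1; (−1)^{0·1·5}·(+1)^1·(+1)^0 = +1.
|Ram(390, 15015)| = 4, even; anisotropic at {2, 3, 7, 13}.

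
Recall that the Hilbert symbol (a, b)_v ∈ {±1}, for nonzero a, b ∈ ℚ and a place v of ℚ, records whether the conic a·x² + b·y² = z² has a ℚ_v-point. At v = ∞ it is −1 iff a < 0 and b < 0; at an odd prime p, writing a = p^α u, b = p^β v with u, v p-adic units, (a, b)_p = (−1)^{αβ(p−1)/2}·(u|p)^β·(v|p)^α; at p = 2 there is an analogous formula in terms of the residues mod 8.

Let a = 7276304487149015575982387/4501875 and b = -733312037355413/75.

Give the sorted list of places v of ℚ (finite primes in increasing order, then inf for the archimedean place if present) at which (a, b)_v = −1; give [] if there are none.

[37, 43]

(a, b) ≡ (2085801, -4551) mod (ℚ^×)²; places V = {2, 3, 5, 7, 13, 17, 19, 23, 37, 41, 43, ∞}.
(a,b)_17: α=2, u≡11; β=0, v≡14 (mod 17); (11|17)=-1, (14|17)=-1; sign (−1)^0·-1^0·-1^2 = +1.
(a,b)_41: α=2, u≡4; β=1, v≡7 (mod 41); (4|41)=+1, (7|41)=-1; sign (−1)^0·+1^1·-1^2 = +1.
(a,b)_13: α=2, u≡4; β=0, v≡3 (mod 13); (4|13)=+1, (3|13)=+1; sign (−1)^0·+1^0·+1^2 = +1.
(a,b)_5: α=-4, u≡4; β=-2, v≡4 (mod 5); (4|5)=+1, (4|5)=+1; sign (−1)^0·+1^-2·+1^-4 = +1.
(a,b)_23: α=3, u≡19; β=2, v≡12 (mod 23); (19|23)=-1, (12|23)=+1; sign (−1)^0·-1^2·+1^3 = +1.
(a,b)_2: α=0, β=0; u≡1, v≡1 (mod 8); ε(u)ε(v)=0·0, αω(v)=0·0, βω(u)=0·0; sum ≡ 0  ⇒  +1.
(a,b)_37: α=1, u≡5; β=3, v≡11 (mod 37); (5|37)=-1, (11|37)=+1; sign (−1)^0·-1^3·+1^1 = -1.
(a,b)_43: α=3, u≡19; β=2, v≡5 (mod 43); (19|43)=-1, (5|43)=-1; sign (−1)^0·-1^2·-1^3 = -1.
(a,b)_∞: sgn(2085801)=+, sgn(-4551)=−, so +1.
(a,b)_3: α=-1, u≡2; β=-1, v≡1 (mod 3); (2|3)=-1, (1|3)=+1; sign (−1)^1·-1^-1·+1^-1 = +1.
(a,b)_7: α=-4, u≡2; β=0, v≡6 (mod 7); (2|7)=+1, (6|7)=-1; sign (−1)^0·+1^0·-1^-4 = +1.
(a,b)_19: α=5, u≡1; β=2, v≡16 (mod 19); (1|19)=+1, (16|19)=+1; sign (−1)^0·+1^2·+1^5 = +1.
(2085801, -4551 / ℚ) ramifies at {37, 43}: a division algebra.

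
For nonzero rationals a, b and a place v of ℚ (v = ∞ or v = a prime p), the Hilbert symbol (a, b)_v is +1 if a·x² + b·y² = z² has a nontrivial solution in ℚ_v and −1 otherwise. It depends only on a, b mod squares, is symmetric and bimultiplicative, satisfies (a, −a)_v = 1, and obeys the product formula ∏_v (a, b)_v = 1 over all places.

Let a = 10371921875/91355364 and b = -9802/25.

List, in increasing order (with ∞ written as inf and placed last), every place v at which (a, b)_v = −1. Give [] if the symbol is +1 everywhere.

(a, b) ≡ (13547, -58) mod (ℚ^×)²; places V = {2, 3, 5, 7, 13, 19, 23, 29, 31, 59, ∞}.
(a,b)_29: α=0, u≡16; β=1, v≡12 (mod 29); (16|29)=+1, (12|29)=-1; sign (−1)^0·+1^1·-1^0 = +1.
(a,b)_3: α=-8, u≡2; β=0, v≡2 (mod 3); (2|3)=-1, (2|3)=-1; sign (−1)^0·-1^0·-1^-8 = +1.
(a,b)_7: α=2, u≡1; β=0, v≡3 (mod 7); (1|7)=+1, (3|7)=-1; sign (−1)^0·+1^0·-1^2 = +1.
(a,b)_31: α=1, u≡21; β=0, v≡1 (mod 31); (21|31)=-1, (1|31)=+1; sign (−1)^0·-1^0·+1^1 = +1.
(a,b)_∞: sgn(13547)=+, sgn(-58)=−, so +1.
(a,b)_13: α=0, u≡9; β=2, v≡6 (mod 13); (9|13)=+1, (6|13)=-1; sign (−1)^0·+1^2·-1^0 = +1.
(a,b)_5: α=6, u≡2; β=-2, v≡3 (mod 5); (2|5)=-1, (3|5)=-1; sign (−1)^0·-1^-2·-1^6 = +1.
(a,b)_59: α=-2, u≡16; β=0, v≡28 (mod 59); (16|59)=+1, (28|59)=+1; sign (−1)^0·+1^0·+1^-2 = +1.
(a,b)_23: α=1, u≡19; β=0, v≡21 (mod 23); (19|23)=-1, (21|23)=-1; sign (−1)^0·-1^0·-1^1 = -1.
(a,b)_2: α=-2, β=1; u≡3, v≡3 (mod 8); ε(u)ε(v)=1·1, αω(v)=-2·1, βω(u)=1·1; sum ≡ 0  ⇒  +1.
(a,b)_19: α=1, u≡10; β=0, v≡13 (mod 19); (10|19)=-1, (13|19)=-1; sign (−1)^0·-1^0·-1^1 = -1.
(13547, -58 / ℚ) ramifies at {19, 23}: a division algebra.

[19, 23]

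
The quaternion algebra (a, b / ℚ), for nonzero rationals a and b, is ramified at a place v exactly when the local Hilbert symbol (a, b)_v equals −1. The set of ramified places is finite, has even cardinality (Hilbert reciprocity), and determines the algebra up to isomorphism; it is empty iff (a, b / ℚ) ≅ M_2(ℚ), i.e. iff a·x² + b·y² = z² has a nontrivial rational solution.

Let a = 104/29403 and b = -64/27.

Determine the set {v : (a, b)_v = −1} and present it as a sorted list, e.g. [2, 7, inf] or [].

Mod squares: a ≡ 78, b ≡ -3. Check v ∈ {∞, 2, 3, 11, 13}.
v=11: a=11^-2·(≡5), b=11^0·(≡7) mod 11; (5|11)=+1, (7|11)=-1; (−1)^{-2·0·5}·(+1)^0·(-1)^-2 = +1.
v=3: a=3^-5·(≡2), b=3^-3·(≡2) mod 3; (2|3)=-1, (2|3)=-1; (−1)^{-5·-3·1}·(-1)^-3·(-1)^-5 = -1.
v=∞: 78 > 0 and -3 < 0  ⇒  (a,b)_∞ = +1.
v=13: a=13^1·(≡6), b=13^0·(≡1) mod 13; (6|13)=-1, (1|13)=+1; (−1)^{1·0·6}·(-1)^0·(+1)^1 = +1.
v=2: v_2(a)=3, v_2(b)=6; units ≡ 7, 5 (mod 8); ε·ε+αω+βω = 1·0+3·1+6·0 ≡ 1  ⇒  (a,b)_2 = -1.
|Ram(78, -3)| = 2, even; anisotropic at {2, 3}.

[2, 3]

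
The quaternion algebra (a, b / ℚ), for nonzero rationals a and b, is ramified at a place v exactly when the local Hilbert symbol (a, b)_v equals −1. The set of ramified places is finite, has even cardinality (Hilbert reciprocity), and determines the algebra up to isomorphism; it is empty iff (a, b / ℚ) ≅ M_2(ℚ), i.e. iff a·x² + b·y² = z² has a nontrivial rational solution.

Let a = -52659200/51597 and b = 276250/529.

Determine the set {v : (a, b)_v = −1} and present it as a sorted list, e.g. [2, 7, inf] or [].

Mod squares: a ≡ -221, b ≡ 442. Check v ∈ {∞, 2, 3, 5, 7, 11, 13, 17, 23}.
v=5: a=5^2·(≡1), b=5^4·(≡3) mod 5; (1|5)=+1, (3|5)=-1; (−1)^{2·4·2}·(+1)^4·(-1)^2 = +1.
v=13: a=13^-1·(≡1), b=13^1·(≡11) mod 13; (1|13)=+1, (11|13)=-1; (−1)^{-1·1·6}·(+1)^1·(-1)^-1 = -1.
v=3: a=3^-4·(≡1), b=3^0·(≡1) mod 3; (1|3)=+1, (1|3)=+1; (−1)^{-4·0·1}·(+1)^0·(+1)^-4 = +1.
v=23: a=23^0·(≡16), b=23^-2·(≡20) mod 23; (16|23)=+1, (20|23)=-1; (−1)^{0·-2·11}·(+1)^-2·(-1)^0 = +1.
v=17: a=17^1·(≡2), b=17^1·(≡16) mod 17; (2|17)=+1, (16|17)=+1; (−1)^{1·1·8}·(+1)^1·(+1)^1 = +1.
v=∞: -221 < 0 and 442 > 0  ⇒  (a,b)_∞ = +1.
v=11: a=11^2·(≡10), b=11^0·(≡7) mod 11; (10|11)=-1, (7|11)=-1; (−1)^{2·0·5}·(-1)^0·(-1)^2 = +1.
v=2: v_2(a)=10, v_2(b)=1; units ≡ 3, 5 (mod 8); ε·ε+αω+βω = 1·0+10·1+1·1 ≡ 1  ⇒  (a,b)_2 = -1.
v=7: a=7^-2·(≡5), b=7^0·(≡4) mod 7; (5|7)=-1, (4|7)=+1; (−1)^{-2·0·3}·(-1)^0·(+1)^-2 = +1.
Ram(-221, 442) = {2, 13}; no ℚ_2-point on the conic.

[2, 13]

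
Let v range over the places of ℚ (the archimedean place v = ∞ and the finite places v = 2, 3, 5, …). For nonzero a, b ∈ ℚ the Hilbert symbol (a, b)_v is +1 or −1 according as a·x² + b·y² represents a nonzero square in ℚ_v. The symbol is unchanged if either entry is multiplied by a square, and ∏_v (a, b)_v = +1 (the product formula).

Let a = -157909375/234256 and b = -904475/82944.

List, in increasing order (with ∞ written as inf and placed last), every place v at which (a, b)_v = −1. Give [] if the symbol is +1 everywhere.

(a, b) ≡ (-1495, -299) mod (ℚ^×)²; places V = {2, 3, 5, 11, 13, 23, ∞}.
(a,b)_2: α=-4, β=-10; u≡1, v≡5 (mod 8); ε(u)ε(v)=0·0, αω(v)=-4·1, βω(u)=-10·0; sum ≡ 0  ⇒  +1.
(a,b)_11: α=-4, u≡5; β=2, v≡4 (mod 11); (5|11)=+1, (4|11)=+1; sign (−1)^0·+1^2·+1^-4 = +1.
(a,b)_∞: sgn(-1495)=−, sgn(-299)=−, so -1.
(a,b)_23: α=1, u≡13; β=1, v≡20 (mod 23); (13|23)=+1, (20|23)=-1; sign (−1)^1·+1^1·-1^1 = +1.
(a,b)_5: α=5, u≡4; β=2, v≡4 (mod 5); (4|5)=+1, (4|5)=+1; sign (−1)^0·+1^2·+1^5 = +1.
(a,b)_13: α=3, u≡6; β=1, v≡10 (mod 13); (6|13)=-1, (10|13)=+1; sign (−1)^0·-1^1·+1^3 = -1.
(a,b)_3: α=0, u≡2; β=-4, v≡1 (mod 3); (2|3)=-1, (1|3)=+1; sign (−1)^0·-1^-4·+1^0 = +1.
(-1495, -299 / ℚ) ramifies at {13, ∞}: a division algebra.

[13, inf]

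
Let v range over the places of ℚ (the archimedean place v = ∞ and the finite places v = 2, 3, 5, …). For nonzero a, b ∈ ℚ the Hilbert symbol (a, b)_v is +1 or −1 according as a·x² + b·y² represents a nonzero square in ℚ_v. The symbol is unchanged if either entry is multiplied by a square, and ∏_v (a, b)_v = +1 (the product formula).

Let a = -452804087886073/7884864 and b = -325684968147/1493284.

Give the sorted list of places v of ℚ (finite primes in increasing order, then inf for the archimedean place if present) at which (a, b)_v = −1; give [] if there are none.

(a, b) ≡ (-1537, -16907) mod (ℚ^×)²; places V = {2, 3, 7, 11, 13, 19, 29, 47, 53, ∞}.
(a,b)_3: α=-6, u≡2; β=2, v≡1 (mod 3); (2|3)=-1, (1|3)=+1; sign (−1)^0·-1^2·+1^-6 = +1.
(a,b)_47: α=0, u≡17; β=-2, v≡46 (mod 47); (17|47)=+1, (46|47)=-1; sign (−1)^0·+1^-2·-1^0 = +1.
(a,b)_2: α=-6, β=-2; u≡7, v≡5 (mod 8); ε(u)ε(v)=1·0, αω(v)=-6·1, βω(u)=-2·0; sum ≡ 0  ⇒  +1.
(a,b)_13: α=-2, u≡1; β=-2, v≡8 (mod 13); (1|13)=+1, (8|13)=-1; sign (−1)^0·+1^-2·-1^-2 = +1.
(a,b)_11: α=2, u≡3; β=3, v≡5 (mod 11); (3|11)=+1, (5|11)=+1; sign (−1)^0·+1^3·+1^2 = +1.
(a,b)_19: α=2, u≡3; β=2, v≡15 (mod 19); (3|19)=-1, (15|19)=-1; sign (−1)^0·-1^2·-1^2 = +1.
(a,b)_53: α=3, u≡11; β=1, v≡36 (mod 53); (11|53)=+1, (36|53)=+1; sign (−1)^0·+1^1·+1^3 = +1.
(a,b)_∞: sgn(-1537)=−, sgn(-16907)=−, so -1.
(a,b)_7: α=4, u≡6; β=2, v≡5 (mod 7); (6|7)=-1, (5|7)=-1; sign (−1)^0·-1^2·-1^4 = +1.
(a,b)_29: α=1, u≡22; β=1, v≡3 (mod 29); (22|29)=+1, (3|29)=-1; sign (−1)^0·+1^1·-1^1 = -1.
|Ram(-1537, -16907)| = 2, even; anisotropic at {29, ∞}.

[29, inf]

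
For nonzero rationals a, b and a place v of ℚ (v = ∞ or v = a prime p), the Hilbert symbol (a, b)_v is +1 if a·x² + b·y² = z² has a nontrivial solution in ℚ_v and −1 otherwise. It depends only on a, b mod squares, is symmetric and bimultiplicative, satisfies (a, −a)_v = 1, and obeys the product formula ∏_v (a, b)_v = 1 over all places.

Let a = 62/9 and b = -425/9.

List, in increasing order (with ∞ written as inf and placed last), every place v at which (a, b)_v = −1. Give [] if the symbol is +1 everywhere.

(a, b) ≡ (62, -17) mod (ℚ^×)²; places V = {2, 3, 5, 17, 31, ∞}.
(a,b)_2: α=1, β=0; u≡7, v≡7 (mod 8); ε(u)ε(v)=1·1, αω(v)=1·0, βω(u)=0·0; sum ≡ 1  ⇒  -1.
(a,b)_5: α=0, u≡3; β=2, v≡2 (mod 5); (3|5)=-1, (2|5)=-1; sign (−1)^0·-1^2·-1^0 = +1.
(a,b)_17: α=0, u≡5; β=1, v≡1 (mod 17); (5|17)=-1, (1|17)=+1; sign (−1)^0·-1^1·+1^0 = -1.
(a,b)_31: α=1, u≡14; β=0, v≡1 (mod 31); (14|31)=+1, (1|31)=+1; sign (−1)^0·+1^0·+1^1 = +1.
(a,b)_∞: sgn(62)=+, sgn(-17)=−, so +1.
(a,b)_3: α=-2, u≡2; β=-2, v≡1 (mod 3); (2|3)=-1, (1|3)=+1; sign (−1)^0·-1^-2·+1^-2 = +1.
|Ram(62, -17)| = 2, even; anisotropic at {2, 17}.

[2, 17]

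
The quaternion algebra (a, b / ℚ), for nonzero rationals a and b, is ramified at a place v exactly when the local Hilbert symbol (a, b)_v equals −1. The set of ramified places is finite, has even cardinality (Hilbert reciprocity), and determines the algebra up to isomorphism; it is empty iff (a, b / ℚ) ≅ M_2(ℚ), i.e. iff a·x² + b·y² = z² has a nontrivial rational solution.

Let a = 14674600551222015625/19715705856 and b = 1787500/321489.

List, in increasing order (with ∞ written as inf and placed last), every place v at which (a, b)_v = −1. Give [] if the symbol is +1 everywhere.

Mod squares: a ≡ 11, b ≡ 715. Check v ∈ {∞, 2, 3, 5, 7, 11, 13, 29, 37}.
v=11: a=11^-1·(≡5), b=11^1·(≡10) mod 11; (5|11)=+1, (10|11)=-1; (−1)^{-1·1·5}·(+1)^1·(-1)^-1 = +1.
v=37: a=37^2·(≡9), b=37^0·(≡11) mod 37; (9|37)=+1, (11|37)=+1; (−1)^{2·0·18}·(+1)^0·(+1)^2 = +1.
v=5: a=5^6·(≡4), b=5^5·(≡3) mod 5; (4|5)=+1, (3|5)=-1; (−1)^{6·5·2}·(+1)^5·(-1)^6 = +1.
v=∞: 11 > 0 and 715 > 0  ⇒  (a,b)_∞ = +1.
v=29: a=29^2·(≡2), b=29^0·(≡12) mod 29; (2|29)=-1, (12|29)=-1; (−1)^{2·0·14}·(-1)^0·(-1)^2 = +1.
v=7: a=7^-4·(≡4), b=7^-2·(≡4) mod 7; (4|7)=+1, (4|7)=+1; (−1)^{-4·-2·3}·(+1)^-2·(+1)^-4 = +1.
v=13: a=13^8·(≡8), b=13^1·(≡1) mod 13; (8|13)=-1, (1|13)=+1; (−1)^{8·1·6}·(-1)^1·(+1)^8 = -1.
v=3: a=3^-6·(≡2), b=3^-8·(≡1) mod 3; (2|3)=-1, (1|3)=+1; (−1)^{-6·-8·1}·(-1)^-8·(+1)^-6 = +1.
v=2: v_2(a)=-10, v_2(b)=2; units ≡ 3, 3 (mod 8); ε·ε+αω+βω = 1·1+-10·1+2·1 ≡ 1  ⇒  (a,b)_2 = -1.
Ram(11, 715) = {2, 13}; no ℚ_2-point on the conic.

[2, 13]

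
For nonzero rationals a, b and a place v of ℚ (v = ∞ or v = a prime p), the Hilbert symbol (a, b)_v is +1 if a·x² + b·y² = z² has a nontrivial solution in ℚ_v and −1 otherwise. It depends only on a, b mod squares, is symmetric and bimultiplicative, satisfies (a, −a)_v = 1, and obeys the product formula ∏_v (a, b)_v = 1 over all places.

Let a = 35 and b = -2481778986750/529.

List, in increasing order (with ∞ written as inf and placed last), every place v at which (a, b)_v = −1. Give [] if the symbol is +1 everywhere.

(a, b) ≡ (35, -2030) mod (ℚ^×)²; places V = {2, 3, 5, 7, 23, 29, 37, ∞}.
(a,b)_29: α=0, u≡6; β=1, v≡2 (mod 29); (6|29)=+1, (2|29)=-1; sign (−1)^0·+1^1·-1^0 = +1.
(a,b)_7: α=1, u≡5; β=3, v≡2 (mod 7); (5|7)=-1, (2|7)=+1; sign (−1)^1·-1^3·+1^1 = +1.
(a,b)_23: α=0, u≡12; β=-2, v≡11 (mod 23); (12|23)=+1, (11|23)=-1; sign (−1)^0·+1^-2·-1^0 = +1.
(a,b)_37: α=0, u≡35; β=2, v≡17 (mod 37); (35|37)=-1, (17|37)=-1; sign (−1)^0·-1^2·-1^0 = +1.
(a,b)_2: α=0, β=1; u≡3, v≡1 (mod 8); ε(u)ε(v)=1·0, αω(v)=0·0, βω(u)=1·1; sum ≡ 1  ⇒  -1.
(a,b)_3: α=0, u≡2; β=6, v≡1 (mod 3); (2|3)=-1, (1|3)=+1; sign (−1)^0·-1^6·+1^0 = +1.
(a,b)_5: α=1, u≡2; β=3, v≡4 (mod 5); (2|5)=-1, (4|5)=+1; sign (−1)^0·-1^3·+1^1 = -1.
(a,b)_∞: sgn(35)=+, sgn(-2030)=−, so +1.
Ram(35, -2030) = {2, 5}; no ℚ_2-point on the conic.

[2, 5]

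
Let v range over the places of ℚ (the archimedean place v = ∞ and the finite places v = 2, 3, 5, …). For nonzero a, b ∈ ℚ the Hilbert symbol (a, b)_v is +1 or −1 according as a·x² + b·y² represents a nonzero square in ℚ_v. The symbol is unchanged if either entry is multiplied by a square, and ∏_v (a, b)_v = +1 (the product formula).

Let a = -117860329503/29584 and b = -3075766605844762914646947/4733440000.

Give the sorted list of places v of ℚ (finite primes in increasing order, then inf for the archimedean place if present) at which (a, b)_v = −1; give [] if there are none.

[7, 17, 19, inf]

Mod squares: a ≡ -278103, b ≡ -323. Check v ∈ {∞, 2, 3, 5, 7, 11, 17, 19, 31, 41, 43}.
v=19: a=19^1·(≡15), b=19^3·(≡8) mod 19; (15|19)=-1, (8|19)=-1; (−1)^{1·3·9}·(-1)^3·(-1)^1 = -1.
v=17: a=17^1·(≡7), b=17^3·(≡13) mod 17; (7|17)=-1, (13|17)=+1; (−1)^{1·3·8}·(-1)^3·(+1)^1 = -1.
v=41: a=41^1·(≡25), b=41^2·(≡10) mod 41; (25|41)=+1, (10|41)=+1; (−1)^{1·2·20}·(+1)^2·(+1)^1 = +1.
v=11: a=11^0·(≡8), b=11^2·(≡6) mod 11; (8|11)=-1, (6|11)=-1; (−1)^{0·2·5}·(-1)^2·(-1)^0 = +1.
v=2: v_2(a)=-4, v_2(b)=-12; units ≡ 1, 5 (mod 8); ε·ε+αω+βω = 0·0+-4·1+-12·0 ≡ 0  ⇒  (a,b)_2 = +1.
v=5: a=5^0·(≡3), b=5^-4·(≡2) mod 5; (3|5)=-1, (2|5)=-1; (−1)^{0·-4·2}·(-1)^-4·(-1)^0 = +1.
v=7: a=7^3·(≡6), b=7^8·(≡6) mod 7; (6|7)=-1, (6|7)=-1; (−1)^{3·8·3}·(-1)^8·(-1)^3 = -1.
v=∞: -278103 < 0 and -323 < 0  ⇒  (a,b)_∞ = -1.
v=3: a=3^3·(≡2), b=3^4·(≡1) mod 3; (2|3)=-1, (1|3)=+1; (−1)^{3·4·1}·(-1)^4·(+1)^3 = +1.
v=31: a=31^2·(≡11), b=31^2·(≡19) mod 31; (11|31)=-1, (19|31)=+1; (−1)^{2·2·15}·(-1)^2·(+1)^2 = +1.
v=43: a=43^-2·(≡15), b=43^-2·(≡16) mod 43; (15|43)=+1, (16|43)=+1; (−1)^{-2·-2·21}·(+1)^-2·(+1)^-2 = +1.
(-278103, -323 / ℚ) ramifies at {7, 17, 19, ∞}: a division algebra.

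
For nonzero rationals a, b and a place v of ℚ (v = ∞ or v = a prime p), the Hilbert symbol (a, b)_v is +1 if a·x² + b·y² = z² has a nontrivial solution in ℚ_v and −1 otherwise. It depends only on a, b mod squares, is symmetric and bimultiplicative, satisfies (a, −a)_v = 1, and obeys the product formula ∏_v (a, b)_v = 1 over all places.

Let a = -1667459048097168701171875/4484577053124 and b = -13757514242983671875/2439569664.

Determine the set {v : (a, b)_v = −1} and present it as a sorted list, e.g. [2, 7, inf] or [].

[5, 13, 17, inf]

Mod squares: a ≡ -5083, b ≡ -1955. Check v ∈ {∞, 2, 3, 5, 7, 11, 13, 17, 19, 23}.
v=5: a=5^12·(≡3), b=5^7·(≡1) mod 5; (3|5)=-1, (1|5)=+1; (−1)^{12·7·2}·(-1)^7·(+1)^12 = -1.
v=∞: -5083 < 0 and -1955 < 0  ⇒  (a,b)_∞ = -1.
v=13: a=13^5·(≡12), b=13^4·(≡2) mod 13; (12|13)=+1, (2|13)=-1; (−1)^{5·4·6}·(+1)^4·(-1)^5 = -1.
v=23: a=23^1·(≡4), b=23^1·(≡11) mod 23; (4|23)=+1, (11|23)=-1; (−1)^{1·1·11}·(+1)^1·(-1)^1 = +1.
v=3: a=3^-4·(≡2), b=3^-4·(≡1) mod 3; (2|3)=-1, (1|3)=+1; (−1)^{-4·-4·1}·(-1)^-4·(+1)^-4 = +1.
v=2: v_2(a)=-2, v_2(b)=-8; units ≡ 5, 5 (mod 8); ε·ε+αω+βω = 0·0+-2·1+-8·1 ≡ 0  ⇒  (a,b)_2 = +1.
v=11: a=11^0·(≡7), b=11^2·(≡9) mod 11; (7|11)=-1, (9|11)=+1; (−1)^{0·2·5}·(-1)^2·(+1)^0 = +1.
v=7: a=7^-12·(≡3), b=7^-6·(≡3) mod 7; (3|7)=-1, (3|7)=-1; (−1)^{-12·-6·3}·(-1)^-6·(-1)^-12 = +1.
v=17: a=17^1·(≡11), b=17^1·(≡8) mod 17; (11|17)=-1, (8|17)=+1; (−1)^{1·1·8}·(-1)^1·(+1)^1 = -1.
v=19: a=19^6·(≡16), b=19^4·(≡18) mod 19; (16|19)=+1, (18|19)=-1; (−1)^{6·4·9}·(+1)^4·(-1)^6 = +1.
(-5083, -1955 / ℚ) ramifies at {5, 13, 17, ∞}: a division algebra.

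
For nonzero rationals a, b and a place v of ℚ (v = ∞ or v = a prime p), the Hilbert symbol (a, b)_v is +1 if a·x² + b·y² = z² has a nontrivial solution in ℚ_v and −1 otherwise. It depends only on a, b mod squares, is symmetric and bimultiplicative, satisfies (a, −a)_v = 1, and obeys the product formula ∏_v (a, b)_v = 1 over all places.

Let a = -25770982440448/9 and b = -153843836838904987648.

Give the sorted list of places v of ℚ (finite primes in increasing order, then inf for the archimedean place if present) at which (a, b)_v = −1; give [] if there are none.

[2, 29, 41, inf]

Mod squares: a ≡ -2542, b ≡ -1798. Check v ∈ {∞, 2, 3, 7, 29, 31, 41}.
v=∞: -2542 < 0 and -1798 < 0  ⇒  (a,b)_∞ = -1.
v=7: a=7^2·(≡3), b=7^0·(≡1) mod 7; (3|7)=-1, (1|7)=+1; (−1)^{2·0·3}·(-1)^0·(+1)^2 = +1.
v=3: a=3^-2·(≡2), b=3^0·(≡2) mod 3; (2|3)=-1, (2|3)=-1; (−1)^{-2·0·1}·(-1)^0·(-1)^-2 = +1.
v=41: a=41^1·(≡1), b=41^2·(≡30) mod 41; (1|41)=+1, (30|41)=-1; (−1)^{1·2·20}·(+1)^2·(-1)^1 = -1.
v=2: v_2(a)=9, v_2(b)=17; units ≡ 1, 5 (mod 8); ε·ε+αω+βω = 0·0+9·1+17·0 ≡ 1  ⇒  (a,b)_2 = -1.
v=29: a=29^2·(≡26), b=29^3·(≡5) mod 29; (26|29)=-1, (5|29)=+1; (−1)^{2·3·14}·(-1)^3·(+1)^2 = -1.
v=31: a=31^3·(≡22), b=31^5·(≡7) mod 31; (22|31)=-1, (7|31)=+1; (−1)^{3·5·15}·(-1)^5·(+1)^3 = +1.
|Ram(-2542, -1798)| = 4, even; anisotropic at {2, 29, 41, ∞}.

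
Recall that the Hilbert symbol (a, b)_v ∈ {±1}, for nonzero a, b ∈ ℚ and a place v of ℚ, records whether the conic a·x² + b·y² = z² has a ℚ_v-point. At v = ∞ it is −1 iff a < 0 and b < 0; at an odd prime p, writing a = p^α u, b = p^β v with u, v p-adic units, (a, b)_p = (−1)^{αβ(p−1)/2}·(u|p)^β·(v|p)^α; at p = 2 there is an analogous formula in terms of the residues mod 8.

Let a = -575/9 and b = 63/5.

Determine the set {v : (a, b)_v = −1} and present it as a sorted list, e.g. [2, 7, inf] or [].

[5, 7]

Mod squares: a ≡ -23, b ≡ 35. Check v ∈ {∞, 2, 3, 5, 7, 23}.
v=∞: -23 < 0 and 35 > 0  ⇒  (a,b)_∞ = +1.
v=7: a=7^0·(≡3), b=7^1·(≡6) mod 7; (3|7)=-1, (6|7)=-1; (−1)^{0·1·3}·(-1)^1·(-1)^0 = -1.
v=23: a=23^1·(≡10), b=23^0·(≡8) mod 23; (10|23)=-1, (8|23)=+1; (−1)^{1·0·11}·(-1)^0·(+1)^1 = +1.
v=2: v_2(a)=0, v_2(b)=0; units ≡ 1, 3 (mod 8); ε·ε+αω+βω = 0·1+0·1+0·0 ≡ 0  ⇒  (a,b)_2 = +1.
v=5: a=5^2·(≡3), b=5^-1·(≡3) mod 5; (3|5)=-1, (3|5)=-1; (−1)^{2·-1·2}·(-1)^-1·(-1)^2 = -1.
v=3: a=3^-2·(≡1), b=3^2·(≡2) mod 3; (1|3)=+1, (2|3)=-1; (−1)^{-2·2·1}·(+1)^2·(-1)^-2 = +1.
|Ram(-23, 35)| = 2, even; anisotropic at {5, 7}.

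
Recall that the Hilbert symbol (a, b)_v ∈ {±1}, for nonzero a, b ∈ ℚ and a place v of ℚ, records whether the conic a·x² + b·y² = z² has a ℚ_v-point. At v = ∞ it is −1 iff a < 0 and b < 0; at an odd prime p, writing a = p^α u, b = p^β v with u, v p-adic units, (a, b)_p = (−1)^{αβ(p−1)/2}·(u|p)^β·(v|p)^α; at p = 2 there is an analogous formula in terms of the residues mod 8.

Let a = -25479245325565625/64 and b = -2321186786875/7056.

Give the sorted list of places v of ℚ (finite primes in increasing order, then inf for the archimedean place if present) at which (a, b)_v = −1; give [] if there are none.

(a, b) ≡ (-69905, -19) mod (ℚ^×)²; places V = {2, 3, 5, 7, 11, 19, 31, 41, ∞}.
(a,b)_∞: sgn(-69905)=−, sgn(-19)=−, so -1.
(a,b)_5: α=5, u≡1; β=4, v≡1 (mod 5); (1|5)=+1, (1|5)=+1; sign (−1)^0·+1^4·+1^5 = +1.
(a,b)_41: α=3, u≡7; β=2, v≡29 (mod 41); (7|41)=-1, (29|41)=-1; sign (−1)^0·-1^2·-1^3 = -1.
(a,b)_11: α=1, u≡4; β=2, v≡3 (mod 11); (4|11)=+1, (3|11)=+1; sign (−1)^0·+1^2·+1^1 = +1.
(a,b)_31: α=3, u≡10; β=2, v≡12 (mod 31); (10|31)=+1, (12|31)=-1; sign (−1)^0·+1^2·-1^3 = -1.
(a,b)_2: α=-6, β=-4; u≡7, v≡5 (mod 8); ε(u)ε(v)=1·0, αω(v)=-6·1, βω(u)=-4·0; sum ≡ 0  ⇒  +1.
(a,b)_7: α=0, u≡1; β=-2, v≡4 (mod 7); (1|7)=+1, (4|7)=+1; sign (−1)^0·+1^-2·+1^0 = +1.
(a,b)_19: α=2, u≡10; β=1, v≡8 (mod 19); (10|19)=-1, (8|19)=-1; sign (−1)^0·-1^1·-1^2 = -1.
(a,b)_3: α=0, u≡1; β=-2, v≡2 (mod 3); (1|3)=+1, (2|3)=-1; sign (−1)^0·+1^-2·-1^0 = +1.
(-69905, -19 / ℚ) ramifies at {19, 31, 41, ∞}: a division algebra.

[19, 31, 41, inf]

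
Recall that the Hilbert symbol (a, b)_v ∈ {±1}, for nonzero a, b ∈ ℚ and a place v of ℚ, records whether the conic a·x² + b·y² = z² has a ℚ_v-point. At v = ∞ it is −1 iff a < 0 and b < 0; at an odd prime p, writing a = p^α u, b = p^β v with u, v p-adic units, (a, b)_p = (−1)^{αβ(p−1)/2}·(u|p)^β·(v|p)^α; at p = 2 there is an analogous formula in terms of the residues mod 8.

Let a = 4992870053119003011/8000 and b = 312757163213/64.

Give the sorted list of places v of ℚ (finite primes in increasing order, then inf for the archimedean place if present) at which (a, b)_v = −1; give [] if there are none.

[5, 11, 19, 41]

(a, b) ≡ (95, 10373) mod (ℚ^×)²; places V = {2, 3, 5, 11, 17, 19, 23, 41, ∞}.
(a,b)_23: α=2, u≡9; β=1, v≡5 (mod 23); (9|23)=+1, (5|23)=-1; sign (−1)^0·+1^1·-1^2 = +1.
(a,b)_19: α=3, u≡4; β=2, v≡14 (mod 19); (4|19)=+1, (14|19)=-1; sign (−1)^0·+1^2·-1^3 = -1.
(a,b)_5: α=-3, u≡4; β=0, v≡2 (mod 5); (4|5)=+1, (2|5)=-1; sign (−1)^0·+1^0·-1^-3 = -1.
(a,b)_2: α=-6, β=-6; u≡7, v≡5 (mod 8); ε(u)ε(v)=1·0, αω(v)=-6·1, βω(u)=-6·0; sum ≡ 0  ⇒  +1.
(a,b)_∞: sgn(95)=+, sgn(10373)=+, so +1.
(a,b)_11: α=2, u≡10; β=1, v≡6 (mod 11); (10|11)=-1, (6|11)=-1; sign (−1)^0·-1^1·-1^2 = -1.
(a,b)_3: α=4, u≡2; β=0, v≡2 (mod 3); (2|3)=-1, (2|3)=-1; sign (−1)^0·-1^0·-1^4 = +1.
(a,b)_41: α=2, u≡38; β=1, v≡17 (mod 41); (38|41)=-1, (17|41)=-1; sign (−1)^0·-1^1·-1^2 = -1.
(a,b)_17: α=4, u≡12; β=4, v≡14 (mod 17); (12|17)=-1, (14|17)=-1; sign (−1)^0·-1^4·-1^4 = +1.
|Ram(95, 10373)| = 4, even; anisotropic at {5, 11, 19, 41}.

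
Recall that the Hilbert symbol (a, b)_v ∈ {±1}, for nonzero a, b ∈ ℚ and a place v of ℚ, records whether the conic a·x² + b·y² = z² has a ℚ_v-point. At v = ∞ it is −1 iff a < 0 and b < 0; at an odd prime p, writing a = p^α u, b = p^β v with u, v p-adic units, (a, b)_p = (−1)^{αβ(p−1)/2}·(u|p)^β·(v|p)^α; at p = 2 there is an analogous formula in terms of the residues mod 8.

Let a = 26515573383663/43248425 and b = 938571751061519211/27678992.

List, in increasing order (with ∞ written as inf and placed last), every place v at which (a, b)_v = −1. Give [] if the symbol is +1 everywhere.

(a, b) ≡ (391, 323) mod (ℚ^×)²; places V = {2, 3, 5, 7, 11, 13, 17, 19, 23, 29, ∞}.
(a,b)_3: α=6, u≡1; β=10, v≡2 (mod 3); (1|3)=+1, (2|3)=-1; sign (−1)^0·+1^10·-1^6 = +1.
(a,b)_23: α=3, u≡7; β=4, v≡4 (mod 23); (7|23)=-1, (4|23)=+1; sign (−1)^0·-1^4·+1^3 = +1.
(a,b)_2: α=0, β=-4; u≡7, v≡3 (mod 8); ε(u)ε(v)=1·1, αω(v)=0·1, βω(u)=-4·0; sum ≡ 1  ⇒  -1.
(a,b)_19: α=2, u≡7; β=3, v≡5 (mod 19); (7|19)=+1, (5|19)=+1; sign (−1)^0·+1^3·+1^2 = +1.
(a,b)_29: α=-2, u≡11; β=-2, v≡4 (mod 29); (11|29)=-1, (4|29)=+1; sign (−1)^0·-1^-2·+1^-2 = +1.
(a,b)_∞: sgn(391)=+, sgn(323)=+, so +1.
(a,b)_17: α=-1, u≡7; β=-1, v≡2 (mod 17); (7|17)=-1, (2|17)=+1; sign (−1)^0·-1^-1·+1^-1 = -1.
(a,b)_11: α=-2, u≡6; β=-2, v≡3 (mod 11); (6|11)=-1, (3|11)=+1; sign (−1)^0·-1^-2·+1^-2 = +1.
(a,b)_7: α=2, u≡6; β=2, v≡4 (mod 7); (6|7)=-1, (4|7)=+1; sign (−1)^0·-1^2·+1^2 = +1.
(a,b)_5: α=-2, u≡4; β=0, v≡3 (mod 5); (4|5)=+1, (3|5)=-1; sign (−1)^0·+1^0·-1^-2 = +1.
(a,b)_13: α=2, u≡9; β=2, v≡6 (mod 13); (9|13)=+1, (6|13)=-1; sign (−1)^0·+1^2·-1^2 = +1.
Ram(391, 323) = {2, 17}; no ℚ_2-point on the conic.

[2, 17]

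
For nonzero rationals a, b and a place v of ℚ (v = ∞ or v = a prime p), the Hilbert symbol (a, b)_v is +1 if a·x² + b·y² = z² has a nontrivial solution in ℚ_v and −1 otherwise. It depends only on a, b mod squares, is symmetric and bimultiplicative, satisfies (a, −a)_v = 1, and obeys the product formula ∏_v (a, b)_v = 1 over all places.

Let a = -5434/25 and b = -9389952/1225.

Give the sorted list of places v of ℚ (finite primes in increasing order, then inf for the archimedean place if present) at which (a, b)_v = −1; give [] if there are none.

[2, 3, 11, inf]

Mod squares: a ≡ -5434, b ≡ -16302. Check v ∈ {∞, 2, 3, 5, 7, 11, 13, 19}.
v=13: a=13^1·(≡2), b=13^1·(≡5) mod 13; (2|13)=-1, (5|13)=-1; (−1)^{1·1·6}·(-1)^1·(-1)^1 = +1.
v=2: v_2(a)=1, v_2(b)=7; units ≡ 3, 1 (mod 8); ε·ε+αω+βω = 1·0+1·0+7·1 ≡ 1  ⇒  (a,b)_2 = -1.
v=∞: -5434 < 0 and -16302 < 0  ⇒  (a,b)_∞ = -1.
v=3: a=3^0·(≡2), b=3^3·(≡2) mod 3; (2|3)=-1, (2|3)=-1; (−1)^{0·3·1}·(-1)^3·(-1)^0 = -1.
v=19: a=19^1·(≡3), b=19^1·(≡17) mod 19; (3|19)=-1, (17|19)=+1; (−1)^{1·1·9}·(-1)^1·(+1)^1 = +1.
v=5: a=5^-2·(≡1), b=5^-2·(≡2) mod 5; (1|5)=+1, (2|5)=-1; (−1)^{-2·-2·2}·(+1)^-2·(-1)^-2 = +1.
v=11: a=11^1·(≡4), b=11^1·(≡3) mod 11; (4|11)=+1, (3|11)=+1; (−1)^{1·1·5}·(+1)^1·(+1)^1 = -1.
v=7: a=7^0·(≡3), b=7^-2·(≡4) mod 7; (3|7)=-1, (4|7)=+1; (−1)^{0·-2·3}·(-1)^-2·(+1)^0 = +1.
(-5434, -16302 / ℚ) ramifies at {2, 3, 11, ∞}: a division algebra.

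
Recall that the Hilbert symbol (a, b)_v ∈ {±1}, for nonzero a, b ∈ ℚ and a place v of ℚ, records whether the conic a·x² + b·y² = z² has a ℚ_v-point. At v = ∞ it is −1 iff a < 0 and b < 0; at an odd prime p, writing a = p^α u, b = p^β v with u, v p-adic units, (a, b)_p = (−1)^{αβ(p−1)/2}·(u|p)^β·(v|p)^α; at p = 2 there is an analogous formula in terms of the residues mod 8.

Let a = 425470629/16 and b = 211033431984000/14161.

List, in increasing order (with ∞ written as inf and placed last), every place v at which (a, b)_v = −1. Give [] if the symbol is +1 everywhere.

Mod squares: a ≡ 1178589, b ≡ 380190. Check v ∈ {∞, 2, 3, 5, 7, 17, 19, 23, 29, 31}.
v=2: v_2(a)=-4, v_2(b)=7; units ≡ 5, 7 (mod 8); ε·ε+αω+βω = 0·1+-4·0+7·1 ≡ 1  ⇒  (a,b)_2 = -1.
v=29: a=29^1·(≡17), b=29^1·(≡3) mod 29; (17|29)=-1, (3|29)=-1; (−1)^{1·1·14}·(-1)^1·(-1)^1 = +1.
v=17: a=17^0·(≡16), b=17^-2·(≡13) mod 17; (16|17)=+1, (13|17)=+1; (−1)^{0·-2·8}·(+1)^-2·(+1)^0 = +1.
v=3: a=3^1·(≡1), b=3^1·(≡1) mod 3; (1|3)=+1, (1|3)=+1; (−1)^{1·1·1}·(+1)^1·(+1)^1 = -1.
v=31: a=31^1·(≡24), b=31^2·(≡23) mod 31; (24|31)=-1, (23|31)=-1; (−1)^{1·2·15}·(-1)^2·(-1)^1 = -1.
v=5: a=5^0·(≡4), b=5^3·(≡2) mod 5; (4|5)=+1, (2|5)=-1; (−1)^{0·3·2}·(+1)^3·(-1)^0 = +1.
v=7: a=7^0·(≡5), b=7^-2·(≡5) mod 7; (5|7)=-1, (5|7)=-1; (−1)^{0·-2·3}·(-1)^-2·(-1)^0 = +1.
v=23: a=23^1·(≡22), b=23^1·(≡18) mod 23; (22|23)=-1, (18|23)=+1; (−1)^{1·1·11}·(-1)^1·(+1)^1 = +1.
v=∞: 1178589 > 0 and 380190 > 0  ⇒  (a,b)_∞ = +1.
v=19: a=19^3·(≡14), b=19^3·(≡3) mod 19; (14|19)=-1, (3|19)=-1; (−1)^{3·3·9}·(-1)^3·(-1)^3 = -1.
(1178589, 380190 / ℚ) ramifies at {2, 3, 19, 31}: a division algebra.

[2, 3, 19, 31]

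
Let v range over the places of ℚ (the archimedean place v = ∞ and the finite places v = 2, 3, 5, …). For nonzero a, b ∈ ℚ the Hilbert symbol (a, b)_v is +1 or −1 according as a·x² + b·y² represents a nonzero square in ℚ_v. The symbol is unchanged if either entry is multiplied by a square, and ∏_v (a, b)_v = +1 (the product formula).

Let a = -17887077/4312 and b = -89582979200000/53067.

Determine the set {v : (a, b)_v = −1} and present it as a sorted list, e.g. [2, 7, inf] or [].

Mod squares: a ≡ -286, b ≡ -15. Check v ∈ {∞, 2, 3, 5, 7, 11, 13, 17, 19, 23, 37}.
v=3: a=3^2·(≡2), b=3^-1·(≡1) mod 3; (2|3)=-1, (1|3)=+1; (−1)^{2·-1·1}·(-1)^-1·(+1)^2 = -1.
v=13: a=13^1·(≡12), b=13^2·(≡6) mod 13; (12|13)=+1, (6|13)=-1; (−1)^{1·2·6}·(+1)^2·(-1)^1 = -1.
v=19: a=19^0·(≡2), b=19^-2·(≡1) mod 19; (2|19)=-1, (1|19)=+1; (−1)^{0·-2·9}·(-1)^-2·(+1)^0 = +1.
v=11: a=11^-1·(≡8), b=11^2·(≡8) mod 11; (8|11)=-1, (8|11)=-1; (−1)^{-1·2·5}·(-1)^2·(-1)^-1 = -1.
v=7: a=7^-2·(≡4), b=7^-2·(≡3) mod 7; (4|7)=+1, (3|7)=-1; (−1)^{-2·-2·3}·(+1)^-2·(-1)^-2 = +1.
v=∞: -286 < 0 and -15 < 0  ⇒  (a,b)_∞ = -1.
v=23: a=23^2·(≡6), b=23^0·(≡6) mod 23; (6|23)=+1, (6|23)=+1; (−1)^{2·0·11}·(+1)^0·(+1)^2 = +1.
v=2: v_2(a)=-3, v_2(b)=10; units ≡ 1, 1 (mod 8); ε·ε+αω+βω = 0·0+-3·0+10·0 ≡ 0  ⇒  (a,b)_2 = +1.
v=37: a=37^0·(≡12), b=37^2·(≡24) mod 37; (12|37)=+1, (24|37)=-1; (−1)^{0·2·18}·(+1)^2·(-1)^0 = +1.
v=17: a=17^2·(≡5), b=17^0·(≡9) mod 17; (5|17)=-1, (9|17)=+1; (−1)^{2·0·8}·(-1)^0·(+1)^2 = +1.
v=5: a=5^0·(≡4), b=5^5·(≡3) mod 5; (4|5)=+1, (3|5)=-1; (−1)^{0·5·2}·(+1)^5·(-1)^0 = +1.
|Ram(-286, -15)| = 4, even; anisotropic at {3, 11, 13, ∞}.

[3, 11, 13, inf]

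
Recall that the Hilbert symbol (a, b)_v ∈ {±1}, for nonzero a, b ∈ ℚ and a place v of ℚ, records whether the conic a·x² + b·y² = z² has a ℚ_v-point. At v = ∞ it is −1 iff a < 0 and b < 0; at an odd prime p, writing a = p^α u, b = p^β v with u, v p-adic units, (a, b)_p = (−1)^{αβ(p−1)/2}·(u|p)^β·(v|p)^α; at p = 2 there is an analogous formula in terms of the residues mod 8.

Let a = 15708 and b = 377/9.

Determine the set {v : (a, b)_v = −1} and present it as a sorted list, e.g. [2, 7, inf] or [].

[3, 7, 17, 29]

Mod squares: a ≡ 3927, b ≡ 377. Check v ∈ {∞, 2, 3, 7, 11, 13, 17, 29}.
v=3: a=3^1·(≡1), b=3^-2·(≡2) mod 3; (1|3)=+1, (2|3)=-1; (−1)^{1·-2·1}·(+1)^-2·(-1)^1 = -1.
v=17: a=17^1·(≡6), b=17^0·(≡6) mod 17; (6|17)=-1, (6|17)=-1; (−1)^{1·0·8}·(-1)^0·(-1)^1 = -1.
v=∞: 3927 > 0 and 377 > 0  ⇒  (a,b)_∞ = +1.
v=13: a=13^0·(≡4), b=13^1·(≡9) mod 13; (4|13)=+1, (9|13)=+1; (−1)^{0·1·6}·(+1)^1·(+1)^0 = +1.
v=11: a=11^1·(≡9), b=11^0·(≡4) mod 11; (9|11)=+1, (4|11)=+1; (−1)^{1·0·5}·(+1)^0·(+1)^1 = +1.
v=7: a=7^1·(≡4), b=7^0·(≡3) mod 7; (4|7)=+1, (3|7)=-1; (−1)^{1·0·3}·(+1)^0·(-1)^1 = -1.
v=29: a=29^0·(≡19), b=29^1·(≡24) mod 29; (19|29)=-1, (24|29)=+1; (−1)^{0·1·14}·(-1)^1·(+1)^0 = -1.
v=2: v_2(a)=2, v_2(b)=0; units ≡ 7, 1 (mod 8); ε·ε+αω+βω = 1·0+2·0+0·0 ≡ 0  ⇒  (a,b)_2 = +1.
Ram(3927, 377) = {3, 7, 17, 29}; no ℚ_3-point on the conic.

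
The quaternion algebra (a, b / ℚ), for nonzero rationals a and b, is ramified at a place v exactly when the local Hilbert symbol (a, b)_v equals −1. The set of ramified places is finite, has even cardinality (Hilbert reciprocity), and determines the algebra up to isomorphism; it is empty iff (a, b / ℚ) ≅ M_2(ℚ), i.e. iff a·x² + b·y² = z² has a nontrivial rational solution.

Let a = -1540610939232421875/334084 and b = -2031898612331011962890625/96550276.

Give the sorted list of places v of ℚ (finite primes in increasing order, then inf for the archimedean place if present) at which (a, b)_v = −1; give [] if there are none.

(a, b) ≡ (-1235, -9177) mod (ℚ^×)²; places V = {2, 3, 5, 7, 13, 17, 19, 23, ∞}.
(a,b)_13: α=3, u≡3; β=4, v≡9 (mod 13); (3|13)=+1, (9|13)=+1; sign (−1)^0·+1^4·+1^3 = +1.
(a,b)_7: α=2, u≡4; β=5, v≡6 (mod 7); (4|7)=+1, (6|7)=-1; sign (−1)^0·+1^5·-1^2 = +1.
(a,b)_3: α=6, u≡1; β=1, v≡1 (mod 3); (1|3)=+1, (1|3)=+1; sign (−1)^0·+1^1·+1^6 = +1.
(a,b)_19: α=1, u≡16; β=1, v≡7 (mod 19); (16|19)=+1, (7|19)=+1; sign (−1)^1·+1^1·+1^1 = -1.
(a,b)_∞: sgn(-1235)=−, sgn(-9177)=−, so -1.
(a,b)_17: α=-4, u≡12; β=-6, v≡5 (mod 17); (12|17)=-1, (5|17)=-1; sign (−1)^0·-1^-6·-1^-4 = +1.
(a,b)_23: α=2, u≡10; β=3, v≡17 (mod 23); (10|23)=-1, (17|23)=-1; sign (−1)^0·-1^3·-1^2 = -1.
(a,b)_5: α=9, u≡2; β=14, v≡2 (mod 5); (2|5)=-1, (2|5)=-1; sign (−1)^0·-1^14·-1^9 = -1.
(a,b)_2: α=-2, β=-2; u≡5, v≡7 (mod 8); ε(u)ε(v)=0·1, αω(v)=-2·0, βω(u)=-2·1; sum ≡ 0  ⇒  +1.
|Ram(-1235, -9177)| = 4, even; anisotropic at {5, 19, 23, ∞}.

[5, 19, 23, inf]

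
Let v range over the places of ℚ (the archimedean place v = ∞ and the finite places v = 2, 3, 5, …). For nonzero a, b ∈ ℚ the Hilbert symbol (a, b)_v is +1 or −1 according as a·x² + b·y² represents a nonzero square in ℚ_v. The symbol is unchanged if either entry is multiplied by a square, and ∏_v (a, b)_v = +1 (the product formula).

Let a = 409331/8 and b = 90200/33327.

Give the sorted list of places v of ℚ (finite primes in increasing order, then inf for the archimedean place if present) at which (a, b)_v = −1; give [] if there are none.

Mod squares: a ≡ 598, b ≡ 6314. Check v ∈ {∞, 2, 3, 5, 7, 11, 13, 23, 37, 41}.
v=3: a=3^0·(≡1), b=3^-2·(≡2) mod 3; (1|3)=+1, (2|3)=-1; (−1)^{0·-2·1}·(+1)^-2·(-1)^0 = +1.
v=5: a=5^0·(≡2), b=5^2·(≡4) mod 5; (2|5)=-1, (4|5)=+1; (−1)^{0·2·2}·(-1)^2·(+1)^0 = +1.
v=∞: 598 > 0 and 6314 > 0  ⇒  (a,b)_∞ = +1.
v=23: a=23^1·(≡8), b=23^-2·(≡1) mod 23; (8|23)=+1, (1|23)=+1; (−1)^{1·-2·11}·(+1)^-2·(+1)^1 = +1.
v=11: a=11^0·(≡4), b=11^1·(≡2) mod 11; (4|11)=+1, (2|11)=-1; (−1)^{0·1·5}·(+1)^1·(-1)^0 = +1.
v=37: a=37^2·(≡5), b=37^0·(≡8) mod 37; (5|37)=-1, (8|37)=-1; (−1)^{2·0·18}·(-1)^0·(-1)^2 = +1.
v=41: a=41^0·(≡24), b=41^1·(≡16) mod 41; (24|41)=-1, (16|41)=+1; (−1)^{0·1·20}·(-1)^1·(+1)^0 = -1.
v=13: a=13^1·(≡5), b=13^0·(≡4) mod 13; (5|13)=-1, (4|13)=+1; (−1)^{1·0·6}·(-1)^0·(+1)^1 = +1.
v=7: a=7^0·(≡6), b=7^-1·(≡5) mod 7; (6|7)=-1, (5|7)=-1; (−1)^{0·-1·3}·(-1)^-1·(-1)^0 = -1.
v=2: v_2(a)=-3, v_2(b)=3; units ≡ 3, 5 (mod 8); ε·ε+αω+βω = 1·0+-3·1+3·1 ≡ 0  ⇒  (a,b)_2 = +1.
Ram(598, 6314) = {7, 41}; no ℚ_7-point on the conic.

[7, 41]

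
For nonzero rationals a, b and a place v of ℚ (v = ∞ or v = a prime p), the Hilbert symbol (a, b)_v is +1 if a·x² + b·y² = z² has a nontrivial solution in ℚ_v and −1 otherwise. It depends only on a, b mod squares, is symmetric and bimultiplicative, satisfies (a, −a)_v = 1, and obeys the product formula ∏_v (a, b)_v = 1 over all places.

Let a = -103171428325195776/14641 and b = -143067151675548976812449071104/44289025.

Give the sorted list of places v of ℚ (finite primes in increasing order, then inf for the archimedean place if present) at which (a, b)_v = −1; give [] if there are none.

[2, 3, 7, 17, 19, inf]

(a, b) ≡ (-289731, -58786) mod (ℚ^×)²; places V = {2, 3, 5, 7, 11, 13, 17, 19, 23, 37, ∞}.
(a,b)_17: α=1, u≡8; β=1, v≡5 (mod 17); (8|17)=+1, (5|17)=-1; sign (−1)^0·+1^1·-1^1 = -1.
(a,b)_5: α=0, u≡4; β=-2, v≡1 (mod 5); (4|5)=+1, (1|5)=+1; sign (−1)^0·+1^-2·+1^0 = +1.
(a,b)_19: α=1, u≡10; β=1, v≡8 (mod 19); (10|19)=-1, (8|19)=-1; sign (−1)^1·-1^1·-1^1 = -1.
(a,b)_13: α=1, u≡11; β=1, v≡7 (mod 13); (11|13)=-1, (7|13)=-1; sign (−1)^0·-1^1·-1^1 = +1.
(a,b)_23: α=1, u≡20; β=2, v≡3 (mod 23); (20|23)=-1, (3|23)=+1; sign (−1)^0·-1^2·+1^1 = +1.
(a,b)_7: α=2, u≡6; β=3, v≡4 (mod 7); (6|7)=-1, (4|7)=+1; sign (−1)^0·-1^3·+1^2 = -1.
(a,b)_∞: sgn(-289731)=−, sgn(-58786)=−, so -1.
(a,b)_11: α=-4, u≡4; β=-6, v≡5 (mod 11); (4|11)=+1, (5|11)=+1; sign (−1)^0·+1^-6·+1^-4 = +1.
(a,b)_2: α=16, β=37; u≡5, v≡7 (mod 8); ε(u)ε(v)=0·1, αω(v)=16·0, βω(u)=37·1; sum ≡ 1  ⇒  -1.
(a,b)_37: α=2, u≡7; β=4, v≡33 (mod 37); (7|37)=+1, (33|37)=+1; sign (−1)^0·+1^4·+1^2 = +1.
(a,b)_3: α=5, u≡2; β=6, v≡2 (mod 3); (2|3)=-1, (2|3)=-1; sign (−1)^0·-1^6·-1^5 = -1.
(-289731, -58786 / ℚ) ramifies at {2, 3, 7, 17, 19, ∞}: a division algebra.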